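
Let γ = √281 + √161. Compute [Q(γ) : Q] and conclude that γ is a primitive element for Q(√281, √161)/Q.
[Q(γ) : Q] = 4 (equivalently, Q(γ) = Q(√281, √161))

Obviously Q(γ) ⊆ Q(√281, √161), and [Q(√281, √161):Q] = 4 (since 281, 161 are distinct squarefree integers > 1 with 45241 not a perfect square). To show equality we compute the minimal polynomial of γ. From γ = √281 + √161: γ^2 = 281 + 2√(45241) + 161 = 442 + 2√(45241), so γ^2 - 442 = 2√(45241); squaring, (γ^2 - 442)^2 = 4·45241, i.e. γ^4 - 884γ^2 + 195364 - 180964 = 0, i.e. γ^4 - 884γ^2 + 14400 = 0. So γ is a root of x^4 - 884x^2 + 14400. This polynomial is irreducible over Q: it has no rational root (each ±√281 ± √161 is irrational), and any factorization into two quadratics over Q would force √(45241) ∈ Q (pairing opposite roots) or √281, √161 ∈ Q (other pairings), all impossible. Hence [Q(γ):Q] = 4 = [Q(√281, √161):Q], so Q(γ) = Q(√281, √161).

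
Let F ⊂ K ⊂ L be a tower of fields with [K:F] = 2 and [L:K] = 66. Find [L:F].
[L:F] = 132

The tower law says that for any tower of field extensions F ⊂ K ⊂ L with finite degrees, [L:F] = [L:K] · [K:F]. Here this gives [L:F] = 66 · 2 = 132.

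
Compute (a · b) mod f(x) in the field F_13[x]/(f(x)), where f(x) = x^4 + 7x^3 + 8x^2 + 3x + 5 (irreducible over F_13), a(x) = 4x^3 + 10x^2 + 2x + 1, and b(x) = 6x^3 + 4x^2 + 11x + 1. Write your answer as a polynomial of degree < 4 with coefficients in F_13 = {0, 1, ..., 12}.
a · b ≡ 11x^3 + 7x^2 + 12x + 4 (mod f(x))

Multiply in F_13[x]: a(x)·b(x) = (4x^3 + 10x^2 + 2x + 1)·(6x^3 + 4x^2 + 11x + 1) = 11x^6 + 11x^5 + 5x^4 + 11x^3 + 10x^2 + 1. This has degree ≥ 4, so divide by f(x) over F_13: 11x^6 + 11x^5 + 5x^4 + 11x^3 + 10x^2 + 1 = (11x^2 + 12x + 2)·(x^4 + 7x^3 + 8x^2 + 3x + 5) + (11x^3 + 7x^2 + 12x + 4). Hence a·b ≡ 11x^3 + 7x^2 + 12x + 4 (mod f). (F_13[x]/(f) is a field with 13^4 = 28561 elements since f is irreducible of degree 4.)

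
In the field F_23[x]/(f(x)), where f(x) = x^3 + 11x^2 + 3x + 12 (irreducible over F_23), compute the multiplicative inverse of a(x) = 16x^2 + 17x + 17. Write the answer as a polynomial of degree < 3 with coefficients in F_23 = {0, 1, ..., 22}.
a(x)^(-1) ≡ 16x^2 + 22x + 10 (mod f(x))

Since f is irreducible over F_23, F_23[x]/(f) is a field and a(x) ≠ 0 has an inverse. Apply the extended Euclidean algorithm to f(x) and a(x) in F_23[x]: f(x) = (13x + 7)·a(x) + (8x + 8);  a(x) = (2x + 3)·(8x + 8) + (16). The last nonzero remainder is the constant 16 = gcd(f, a) in F_23. Back-substituting through the division chain expresses 16 = s(x)·a(x) + t(x)·f(x) with s(x) ≡ 3x^2 + 7x + 22 (mod f), so (3x^2 + 7x + 22)·a(x) ≡ 16 (mod f). Multiplying by 16^(-1) ≡ 13 in F_23 gives a(x)^(-1) ≡ 13·(3x^2 + 7x + 22) ≡ 16x^2 + 22x + 10 (mod f). Check: (16x^2 + 17x + 17)·(16x^2 + 22x + 10) = 3x^4 + 3x^3 + x^2 + 15x + 9 ≡ 1 (mod x^3 + 11x^2 + 3x + 12).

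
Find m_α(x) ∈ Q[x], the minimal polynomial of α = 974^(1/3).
m_α(x) = x^3 - 974

α satisfies α^3 = 974, so x^3 - 974 annihilates α. By the rational root test, a rational root p/q (in lowest terms) of x^3 - 974 would satisfy p^3 = 974 q^3, forcing q = 1 and p^3 = 974; but 974 is not a perfect cube, contradiction. A monic cubic over Q with no rational root is irreducible (any nontrivial factorization would include a linear factor). Hence x^3 - 974 is the minimal polynomial of α, and in particular [Q(α):Q] = 3.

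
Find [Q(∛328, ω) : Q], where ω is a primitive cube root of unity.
[Q(∛328, ω) : Q] = 6

[Q(∛328):Q] = 3 (min poly x^3 - 328, irreducible since 328 is not a perfect cube). [Q(ω):Q] = 2 (min poly x^2 + x + 1). Since Q(∛328) ⊂ R and ω ∉ R, we have ω ∉ Q(∛328), so x^2 + x + 1 remains irreducible over Q(∛328) and [Q(∛328, ω) : Q(∛328)] = 2. By the tower law, [Q(∛328, ω) : Q] = 3 · 2 = 6. (In fact Q(∛328, ω) is the splitting field of x^3 - 328 over Q.)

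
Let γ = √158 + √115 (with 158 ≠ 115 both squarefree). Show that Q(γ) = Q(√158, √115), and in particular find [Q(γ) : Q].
[Q(γ) : Q] = 4 (equivalently, Q(γ) = Q(√158, √115))

Obviously Q(γ) ⊆ Q(√158, √115), and [Q(√158, √115):Q] = 4 (since 158, 115 are distinct squarefree integers > 1 with 18170 not a perfect square). To show equality we compute the minimal polynomial of γ. From γ = √158 + √115: γ^2 = 158 + 2√(18170) + 115 = 273 + 2√(18170), so γ^2 - 273 = 2√(18170); squaring, (γ^2 - 273)^2 = 4·18170, i.e. γ^4 - 546γ^2 + 74529 - 72680 = 0, i.e. γ^4 - 546γ^2 + 1849 = 0. So γ is a root of x^4 - 546x^2 + 1849. This polynomial is irreducible over Q: it has no rational root (each ±√158 ± √115 is irrational), and any factorization into two quadratics over Q would force √(18170) ∈ Q (pairing opposite roots) or √158, √115 ∈ Q (other pairings), all impossible. Hence [Q(γ):Q] = 4 = [Q(√158, √115):Q], so Q(γ) = Q(√158, √115).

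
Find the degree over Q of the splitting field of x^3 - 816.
[K : Q] = 6

The roots of x^3 - 816 are ∛816, ω∛816, ω^2∛816 where ω = e^(2πi/3) is a primitive cube root of unity, so K = Q(∛816, ω). Now [Q(∛816):Q] = 3 (since 816 is not a perfect cube, x^3 - 816 is irreducible) and [Q(ω):Q] = 2. Both 2 and 3 divide [K:Q], and [K:Q] ≤ 3·2 = 6, so [K:Q] = 6. (Equivalently: Q(∛816) ⊂ R but ω ∉ R, so [K : Q(∛816)] = 2.)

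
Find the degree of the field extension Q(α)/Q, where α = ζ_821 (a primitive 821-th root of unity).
[Q(α):Q] = 820

The minimal polynomial of ζ_821 over Q is the 821-th cyclotomic polynomial Φ_821(x), which is irreducible over Q and has degree φ(821) = 820. Hence [Q(α):Q] = φ(821) = 820.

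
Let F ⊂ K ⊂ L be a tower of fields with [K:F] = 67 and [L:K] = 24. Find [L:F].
[L:F] = 1608

The tower law says that for any tower of field extensions F ⊂ K ⊂ L with finite degrees, [L:F] = [L:K] · [K:F]. Here this gives [L:F] = 24 · 67 = 1608.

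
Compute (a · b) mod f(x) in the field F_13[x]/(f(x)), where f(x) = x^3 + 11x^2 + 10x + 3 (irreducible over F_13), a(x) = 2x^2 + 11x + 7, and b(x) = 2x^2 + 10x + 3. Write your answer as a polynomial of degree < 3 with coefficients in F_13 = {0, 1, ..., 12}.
a · b ≡ 8x^2 + 7x + 1 (mod f(x))

Multiply in F_13[x]: a(x)·b(x) = (2x^2 + 11x + 7)·(2x^2 + 10x + 3) = 4x^4 + 3x^3 + 12x + 8. This has degree ≥ 3, so divide by f(x) over F_13: 4x^4 + 3x^3 + 12x + 8 = (4x + 11)·(x^3 + 11x^2 + 10x + 3) + (8x^2 + 7x + 1). Hence a·b ≡ 8x^2 + 7x + 1 (mod f). (F_13[x]/(f) is a field with 13^3 = 2197 elements since f is irreducible of degree 3.)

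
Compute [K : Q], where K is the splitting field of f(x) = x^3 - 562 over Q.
[K : Q] = 6

The roots of x^3 - 562 are ∛562, ω∛562, ω^2∛562 where ω = e^(2πi/3) is a primitive cube root of unity, so K = Q(∛562, ω). Now [Q(∛562):Q] = 3 (since 562 is not a perfect cube, x^3 - 562 is irreducible) and [Q(ω):Q] = 2. Both 2 and 3 divide [K:Q], and [K:Q] ≤ 3·2 = 6, so [K:Q] = 6. (Equivalently: Q(∛562) ⊂ R but ω ∉ R, so [K : Q(∛562)] = 2.)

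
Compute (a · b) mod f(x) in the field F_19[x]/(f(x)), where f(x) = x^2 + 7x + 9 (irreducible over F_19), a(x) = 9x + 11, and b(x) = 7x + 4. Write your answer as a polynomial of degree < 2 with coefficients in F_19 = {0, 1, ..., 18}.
a · b ≡ 14x + 9 (mod f(x))

Multiply in F_19[x]: a(x)·b(x) = (9x + 11)·(7x + 4) = 6x^2 + 18x + 6. This has degree ≥ 2, so divide by f(x) over F_19: 6x^2 + 18x + 6 = (6)·(x^2 + 7x + 9) + (14x + 9). Hence a·b ≡ 14x + 9 (mod f). (F_19[x]/(f) is a field with 19^2 = 361 elements since f is irreducible of degree 2.)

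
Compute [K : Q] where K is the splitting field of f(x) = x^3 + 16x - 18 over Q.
[K : Q] = 6

By the rational root test, any rational root of the monic integer polynomial f(x) = x^3 + 16x - 18 must be an integer dividing the constant term -18, i.e. one of ±{1, 2, 3, 6, 9, 18}. Evaluating: f(1) = -1, f(-1) = -35, f(2) = 22, f(-2) = -58, f(3) = 57, f(-3) = -93, f(6) = 294, f(-6) = -330, f(9) = 855, f(-9) = -891, f(18) = 6102, f(-18) = -6138; none is 0, so f has no rational root and is therefore irreducible over Q (a cubic with no linear factor over a field is irreducible). For an irreducible cubic, the Galois group is A_3 or S_3 according as the discriminant disc(f) = -4a^3 - 27b^2 = -4·(16)^3 - 27·(-18)^2 = -25132 is or is not a square in Q. Here disc(f) = -25132 is not a perfect square in Q, so the Galois group of f over Q is not contained in A_3 and must be all of S_3. The splitting field has degree |S_3| = 6 over Q, so [K : Q] = 6.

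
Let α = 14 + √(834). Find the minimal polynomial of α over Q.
m_α(x) = x^2 - 28x - 638

From α - 14 = √(834), squaring gives (α - 14)^2 = 834, i.e. α^2 - 28α + 196 = 834, so α^2 - 28α - 638 = 0. The discriminant of x^2 - 28x - 638 is (-28)^2 - 4·(-638) = 784 + 2552 = 3336, and 4·(834) is not a perfect square in Q since 834 is squarefree and ≠ 1. Hence x^2 - 28x - 638 is irreducible over Q and is the minimal polynomial of α.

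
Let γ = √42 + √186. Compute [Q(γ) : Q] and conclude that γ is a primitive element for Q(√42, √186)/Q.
[Q(γ) : Q] = 4 (equivalently, Q(γ) = Q(√42, √186))

Obviously Q(γ) ⊆ Q(√42, √186), and [Q(√42, √186):Q] = 4 (since 42, 186 are distinct squarefree integers > 1 with 7812 not a perfect square). To show equality we compute the minimal polynomial of γ. From γ = √42 + √186: γ^2 = 42 + 2√(7812) + 186 = 228 + 2√(7812), so γ^2 - 228 = 2√(7812); squaring, (γ^2 - 228)^2 = 4·7812, i.e. γ^4 - 456γ^2 + 51984 - 31248 = 0, i.e. γ^4 - 456γ^2 + 20736 = 0. So γ is a root of x^4 - 456x^2 + 20736. This polynomial is irreducible over Q: it has no rational root (each ±√42 ± √186 is irrational), and any factorization into two quadratics over Q would force √(7812) ∈ Q (pairing opposite roots) or √42, √186 ∈ Q (other pairings), all impossible. Hence [Q(γ):Q] = 4 = [Q(√42, √186):Q], so Q(γ) = Q(√42, √186).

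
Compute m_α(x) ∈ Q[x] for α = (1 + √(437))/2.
m_α(x) = x^2 - x - 109

From 2α - 1 = √(437), squaring gives (2α - 1)^2 = 437, i.e. 4α^2 - 4α + 1 = 437, so α^2 - α + (1 - 437)/4 = 0. Since 437 ≡ 1 (mod 4), (1 - 437)/4 = -109 ∈ Z. The polynomial x^2 - x - 109 has discriminant 1 - 4·(-109) = 437, which is not a perfect square in Q (d = 437 is squarefree and ≠ 1), so x^2 - x - 109 is irreducible over Q. It is the minimal polynomial of α.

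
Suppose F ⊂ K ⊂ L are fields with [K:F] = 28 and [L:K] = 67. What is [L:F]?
[L:F] = 1876

The tower law says that for any tower of field extensions F ⊂ K ⊂ L with finite degrees, [L:F] = [L:K] · [K:F]. Here this gives [L:F] = 67 · 28 = 1876.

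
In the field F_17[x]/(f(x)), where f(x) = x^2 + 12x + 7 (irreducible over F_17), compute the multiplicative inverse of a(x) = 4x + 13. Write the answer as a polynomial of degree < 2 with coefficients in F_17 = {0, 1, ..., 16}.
a(x)^(-1) ≡ 7x + 6 (mod f(x))

Since f is irreducible over F_17, F_17[x]/(f) is a field and a(x) ≠ 0 has an inverse. Apply the extended Euclidean algorithm to f(x) and a(x) in F_17[x]: f(x) = (13x + 16)·a(x) + (3). The last nonzero remainder is the constant 3 = gcd(f, a) in F_17. Back-substituting through the division chain expresses 3 = s(x)·a(x) + t(x)·f(x) with s(x) ≡ 4x + 1 (mod f), so (4x + 1)·a(x) ≡ 3 (mod f). Multiplying by 3^(-1) ≡ 6 in F_17 gives a(x)^(-1) ≡ 6·(4x + 1) ≡ 7x + 6 (mod f). Check: (4x + 13)·(7x + 6) = 11x^2 + 13x + 10 ≡ 1 (mod x^2 + 12x + 7).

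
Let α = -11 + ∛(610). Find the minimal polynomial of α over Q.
m_α(x) = x^3 + 33x^2 + 363x + 721

Set β = α + 11 = ∛(610), so β^3 = 610. Then (α + 11)^3 - 610 = 0, i.e. α is a root of g(x) = (x + 11)^3 - 610 = x^3 + 33x^2 + 363x + 721. Since g(x) = h(x + 11) where h(x) = x^3 - 610, and h is irreducible over Q (because 610 is not a perfect cube, so h has no rational root, and a monic cubic with no rational root is irreducible), g is also irreducible (irreducibility is preserved under the substitution x → x + 11). Hence m_α(x) = x^3 + 33x^2 + 363x + 721.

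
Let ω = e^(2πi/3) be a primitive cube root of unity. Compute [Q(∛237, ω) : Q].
[Q(∛237, ω) : Q] = 6

[Q(∛237):Q] = 3 (min poly x^3 - 237, irreducible since 237 is not a perfect cube). [Q(ω):Q] = 2 (min poly x^2 + x + 1). Since Q(∛237) ⊂ R and ω ∉ R, we have ω ∉ Q(∛237), so x^2 + x + 1 remains irreducible over Q(∛237) and [Q(∛237, ω) : Q(∛237)] = 2. By the tower law, [Q(∛237, ω) : Q] = 3 · 2 = 6. (In fact Q(∛237, ω) is the splitting field of x^3 - 237 over Q.)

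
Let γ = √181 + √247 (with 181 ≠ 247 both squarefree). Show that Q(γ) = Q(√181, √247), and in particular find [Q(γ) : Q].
[Q(γ) : Q] = 4 (equivalently, Q(γ) = Q(√181, √247))

Obviously Q(γ) ⊆ Q(√181, √247), and [Q(√181, √247):Q] = 4 (since 181, 247 are distinct squarefree integers > 1 with 44707 not a perfect square). To show equality we compute the minimal polynomial of γ. From γ = √181 + √247: γ^2 = 181 + 2√(44707) + 247 = 428 + 2√(44707), so γ^2 - 428 = 2√(44707); squaring, (γ^2 - 428)^2 = 4·44707, i.e. γ^4 - 856γ^2 + 183184 - 178828 = 0, i.e. γ^4 - 856γ^2 + 4356 = 0. So γ is a root of x^4 - 856x^2 + 4356. This polynomial is irreducible over Q: it has no rational root (each ±√181 ± √247 is irrational), and any factorization into two quadratics over Q would force √(44707) ∈ Q (pairing opposite roots) or √181, √247 ∈ Q (other pairings), all impossible. Hence [Q(γ):Q] = 4 = [Q(√181, √247):Q], so Q(γ) = Q(√181, √247).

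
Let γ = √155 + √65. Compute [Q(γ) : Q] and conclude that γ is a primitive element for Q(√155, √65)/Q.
[Q(γ) : Q] = 4 (equivalently, Q(γ) = Q(√155, √65))

Obviously Q(γ) ⊆ Q(√155, √65), and [Q(√155, √65):Q] = 4 (since 155, 65 are distinct squarefree integers > 1 with 10075 not a perfect square). To show equality we compute the minimal polynomial of γ. From γ = √155 + √65: γ^2 = 155 + 2√(10075) + 65 = 220 + 2√(10075), so γ^2 - 220 = 2√(10075); squaring, (γ^2 - 220)^2 = 4·10075, i.e. γ^4 - 440γ^2 + 48400 - 40300 = 0, i.e. γ^4 - 440γ^2 + 8100 = 0. So γ is a root of x^4 - 440x^2 + 8100. This polynomial is irreducible over Q: it has no rational root (each ±√155 ± √65 is irrational), and any factorization into two quadratics over Q would force √(10075) ∈ Q (pairing opposite roots) or √155, √65 ∈ Q (other pairings), all impossible. Hence [Q(γ):Q] = 4 = [Q(√155, √65):Q], so Q(γ) = Q(√155, √65).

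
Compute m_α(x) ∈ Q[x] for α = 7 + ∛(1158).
m_α(x) = x^3 - 21x^2 + 147x - 1501

Set β = α - 7 = ∛(1158), so β^3 = 1158. Then (α - 7)^3 - 1158 = 0, i.e. α is a root of g(x) = (x - 7)^3 - 1158 = x^3 - 21x^2 + 147x - 1501. Since g(x) = h(x - 7) where h(x) = x^3 - 1158, and h is irreducible over Q (because 1158 is not a perfect cube, so h has no rational root, and a monic cubic with no rational root is irreducible), g is also irreducible (irreducibility is preserved under the substitution x → x - 7). Hence m_α(x) = x^3 - 21x^2 + 147x - 1501.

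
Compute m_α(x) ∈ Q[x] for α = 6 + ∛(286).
m_α(x) = x^3 - 18x^2 + 108x - 502

Set β = α - 6 = ∛(286), so β^3 = 286. Then (α - 6)^3 - 286 = 0, i.e. α is a root of g(x) = (x - 6)^3 - 286 = x^3 - 18x^2 + 108x - 502. Since g(x) = h(x - 6) where h(x) = x^3 - 286, and h is irreducible over Q (because 286 is not a perfect cube, so h has no rational root, and a monic cubic with no rational root is irreducible), g is also irreducible (irreducibility is preserved under the substitution x → x - 6). Hence m_α(x) = x^3 - 18x^2 + 108x - 502.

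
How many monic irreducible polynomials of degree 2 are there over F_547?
There are 149331 monic irreducible polynomials of degree 2 over F_547

Each element of F_{547^2} that lies in no proper subfield is a root of exactly one monic irreducible of degree 2 over F_547, and each such polynomial has 2 distinct roots in F_{547^2}. By Möbius inversion the count is N_547(2) = (1/2) Σ_{d|2} μ(2/d) · 547^d = (1/2)(μ(2)·547^1 + μ(1)·547^2) = 298662/2 = 149331.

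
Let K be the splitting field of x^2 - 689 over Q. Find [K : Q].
[K : Q] = 2

f(x) = x^2 - 689 factors as (x - √689)(x + √689). The splitting field is K = Q(√689). Since 689 is squarefree and > 1, it is not a perfect square, so x^2 - 689 is irreducible over Q and [Q(√689) : Q] = 2. Hence [K : Q] = 2.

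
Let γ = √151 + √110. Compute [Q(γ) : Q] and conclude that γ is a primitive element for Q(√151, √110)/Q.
[Q(γ) : Q] = 4 (equivalently, Q(γ) = Q(√151, √110))

Obviously Q(γ) ⊆ Q(√151, √110), and [Q(√151, √110):Q] = 4 (since 151, 110 are distinct squarefree integers > 1 with 16610 not a perfect square). To show equality we compute the minimal polynomial of γ. From γ = √151 + √110: γ^2 = 151 + 2√(16610) + 110 = 261 + 2√(16610), so γ^2 - 261 = 2√(16610); squaring, (γ^2 - 261)^2 = 4·16610, i.e. γ^4 - 522γ^2 + 68121 - 66440 = 0, i.e. γ^4 - 522γ^2 + 1681 = 0. So γ is a root of x^4 - 522x^2 + 1681. This polynomial is irreducible over Q: it has no rational root (each ±√151 ± √110 is irrational), and any factorization into two quadratics over Q would force √(16610) ∈ Q (pairing opposite roots) or √151, √110 ∈ Q (other pairings), all impossible. Hence [Q(γ):Q] = 4 = [Q(√151, √110):Q], so Q(γ) = Q(√151, √110).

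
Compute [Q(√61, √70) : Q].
[Q(√61, √70) : Q] = 4

[Q(√61):Q] = 2 (min poly x^2 - 61, irreducible since 61 is squarefree > 1). For the top step, suppose √70 ∈ Q(√61), say √70 = c + d√61 with c, d ∈ Q. Squaring: 70 = c^2 + 61d^2 + 2cd√61. Since √61 ∉ Q this forces 2cd = 0. If d = 0 then √70 = c ∈ Q, contradicting 70 squarefree > 1. If c = 0 then 70 = 61d^2, so 61·70 = (61d)^2 is a perfect square in Q — but 61·70 = 4270 is not a perfect square (since 61 and 70 are distinct squarefree integers). Contradiction. Hence √70 ∉ Q(√61), so x^2 - 70 stays irreducible over Q(√61) and [Q(√61, √70) : Q(√61)] = 2. By the tower law, [Q(√61, √70) : Q] = 2 · 2 = 4.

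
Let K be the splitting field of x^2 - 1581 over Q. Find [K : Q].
[K : Q] = 2

f(x) = x^2 - 1581 factors as (x - √1581)(x + √1581). The splitting field is K = Q(√1581). Since 1581 is squarefree and > 1, it is not a perfect square, so x^2 - 1581 is irreducible over Q and [Q(√1581) : Q] = 2. Hence [K : Q] = 2.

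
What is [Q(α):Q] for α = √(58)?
[Q(α):Q] = 2

[Q(α):Q] equals the degree of the minimal polynomial of α. Here α^2 = 58 and x^2 - 58 is irreducible (d = 58 is squarefree, ≠ 1, hence not a square), so deg(m_α) = 2. Thus [Q(α):Q] = 2.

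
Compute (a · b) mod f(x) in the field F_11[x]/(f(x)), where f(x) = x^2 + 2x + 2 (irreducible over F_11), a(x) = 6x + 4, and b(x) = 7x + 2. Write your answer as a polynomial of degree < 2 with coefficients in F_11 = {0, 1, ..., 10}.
a · b ≡ 1 (mod f(x))

Multiply in F_11[x]: a(x)·b(x) = (6x + 4)·(7x + 2) = 9x^2 + 7x + 8. This has degree ≥ 2, so divide by f(x) over F_11: 9x^2 + 7x + 8 = (9)·(x^2 + 2x + 2) + (1). Hence a·b ≡ 1 (mod f). (F_11[x]/(f) is a field with 11^2 = 121 elements since f is irreducible of degree 2.)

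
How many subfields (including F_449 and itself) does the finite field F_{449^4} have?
F_{449^4} has 3 subfields

The subfields of F_{p^n} are exactly the fields F_{p^d} for d | n (each is the fixed field of the unique index-d subgroup of Gal(F_{p^n}/F_p) ≅ Z/nZ). The divisors of n = 4 are {1, 2, 4}, giving 3 subfields: F_{449^1}, F_{449^2}, F_{449^4}.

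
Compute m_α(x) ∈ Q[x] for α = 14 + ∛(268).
m_α(x) = x^3 - 42x^2 + 588x - 3012

Set β = α - 14 = ∛(268), so β^3 = 268. Then (α - 14)^3 - 268 = 0, i.e. α is a root of g(x) = (x - 14)^3 - 268 = x^3 - 42x^2 + 588x - 3012. Since g(x) = h(x - 14) where h(x) = x^3 - 268, and h is irreducible over Q (because 268 is not a perfect cube, so h has no rational root, and a monic cubic with no rational root is irreducible), g is also irreducible (irreducibility is preserved under the substitution x → x - 14). Hence m_α(x) = x^3 - 42x^2 + 588x - 3012.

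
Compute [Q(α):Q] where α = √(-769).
[Q(α):Q] = 2

[Q(α):Q] equals the degree of the minimal polynomial of α. Here α^2 = -769 and x^2 + 769 is irreducible (d = -769 is squarefree, ≠ 1, hence not a square), so deg(m_α) = 2. Thus [Q(α):Q] = 2.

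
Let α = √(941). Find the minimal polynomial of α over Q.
m_α(x) = x^2 - 941

α satisfies α^2 - 941 = 0, so x^2 - 941 annihilates α. Since d = 941 is squarefree and ≠ 1, it is not a perfect square in Q, so x^2 - 941 has no rational root and is therefore irreducible over Q (a degree-2 polynomial over a field is irreducible iff it has no root). Hence m_α(x) = x^2 - 941.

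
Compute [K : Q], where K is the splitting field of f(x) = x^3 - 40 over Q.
[K : Q] = 6

The roots of x^3 - 40 are ∛40, ω∛40, ω^2∛40 where ω = e^(2πi/3) is a primitive cube root of unity, so K = Q(∛40, ω). Now [Q(∛40):Q] = 3 (since 40 is not a perfect cube, x^3 - 40 is irreducible) and [Q(ω):Q] = 2. Both 2 and 3 divide [K:Q], and [K:Q] ≤ 3·2 = 6, so [K:Q] = 6. (Equivalently: Q(∛40) ⊂ R but ω ∉ R, so [K : Q(∛40)] = 2.)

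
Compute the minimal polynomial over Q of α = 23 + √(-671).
m_α(x) = x^2 - 46x + 1200

From α - 23 = √(-671), squaring gives (α - 23)^2 = -671, i.e. α^2 - 46α + 529 = -671, so α^2 - 46α + 1200 = 0. The discriminant of x^2 - 46x + 1200 is (-46)^2 - 4·(1200) = 2116 - 4800 = -2684, and 4·(-671) is not a perfect square in Q since -671 is squarefree and ≠ 1. Hence x^2 - 46x + 1200 is irreducible over Q and is the minimal polynomial of α.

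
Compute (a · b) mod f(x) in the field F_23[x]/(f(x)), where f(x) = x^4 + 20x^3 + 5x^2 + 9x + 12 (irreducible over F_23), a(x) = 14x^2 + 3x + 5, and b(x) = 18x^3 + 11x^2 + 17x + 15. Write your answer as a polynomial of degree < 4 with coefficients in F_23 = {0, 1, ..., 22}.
a · b ≡ 15x^3 + 13x^2 + 22x + 7 (mod f(x))

Multiply in F_23[x]: a(x)·b(x) = (14x^2 + 3x + 5)·(18x^3 + 11x^2 + 17x + 15) = 22x^5 + x^4 + 16x^3 + 17x^2 + 15x + 6. This has degree ≥ 4, so divide by f(x) over F_23: 22x^5 + x^4 + 16x^3 + 17x^2 + 15x + 6 = (22x + 21)·(x^4 + 20x^3 + 5x^2 + 9x + 12) + (15x^3 + 13x^2 + 22x + 7). Hence a·b ≡ 15x^3 + 13x^2 + 22x + 7 (mod f). (F_23[x]/(f) is a field with 23^4 = 279841 elements since f is irreducible of degree 4.)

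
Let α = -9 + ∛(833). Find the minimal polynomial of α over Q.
m_α(x) = x^3 + 27x^2 + 243x - 104

Set β = α + 9 = ∛(833), so β^3 = 833. Then (α + 9)^3 - 833 = 0, i.e. α is a root of g(x) = (x + 9)^3 - 833 = x^3 + 27x^2 + 243x - 104. Since g(x) = h(x + 9) where h(x) = x^3 - 833, and h is irreducible over Q (because 833 is not a perfect cube, so h has no rational root, and a monic cubic with no rational root is irreducible), g is also irreducible (irreducibility is preserved under the substitution x → x + 9). Hence m_α(x) = x^3 + 27x^2 + 243x - 104.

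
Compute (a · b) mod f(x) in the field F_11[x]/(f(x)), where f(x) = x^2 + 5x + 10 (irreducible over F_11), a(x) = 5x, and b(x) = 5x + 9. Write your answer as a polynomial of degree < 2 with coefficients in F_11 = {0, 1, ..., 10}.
a · b ≡ 8x + 3 (mod f(x))

Multiply in F_11[x]: a(x)·b(x) = (5x)·(5x + 9) = 3x^2 + x. This has degree ≥ 2, so divide by f(x) over F_11: 3x^2 + x = (3)·(x^2 + 5x + 10) + (8x + 3). Hence a·b ≡ 8x + 3 (mod f). (F_11[x]/(f) is a field with 11^2 = 121 elements since f is irreducible of degree 2.)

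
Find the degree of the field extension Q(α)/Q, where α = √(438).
[Q(α):Q] = 2

[Q(α):Q] equals the degree of the minimal polynomial of α. Here α^2 = 438 and x^2 - 438 is irreducible (d = 438 is squarefree, ≠ 1, hence not a square), so deg(m_α) = 2. Thus [Q(α):Q] = 2.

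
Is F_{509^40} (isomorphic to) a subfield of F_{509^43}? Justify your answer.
No: F_{509^40} is not a subfield of F_{509^43}

F_{p^m} embeds in F_{p^n} iff m | n. Here 40 ∤ 43 (since 43 = 1·40 + 3 with remainder 3 ≠ 0), so F_{509^40} is not a subfield of F_{509^43}. Equivalently: if it were, the tower law would give 40 = [F_{509^40}:F_509] dividing [F_{509^43}:F_509] = 43, contradiction.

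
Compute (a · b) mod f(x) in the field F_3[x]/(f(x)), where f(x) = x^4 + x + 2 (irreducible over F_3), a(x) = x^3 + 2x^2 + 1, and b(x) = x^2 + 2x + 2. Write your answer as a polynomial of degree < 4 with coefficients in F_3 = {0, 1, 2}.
a · b ≡ x^2 + 2x (mod f(x))

Multiply in F_3[x]: a(x)·b(x) = (x^3 + 2x^2 + 1)·(x^2 + 2x + 2) = x^5 + x^4 + 2x^2 + 2x + 2. This has degree ≥ 4, so divide by f(x) over F_3: x^5 + x^4 + 2x^2 + 2x + 2 = (x + 1)·(x^4 + x + 2) + (x^2 + 2x). Hence a·b ≡ x^2 + 2x (mod f). (F_3[x]/(f) is a field with 3^4 = 81 elements since f is irreducible of degree 4.)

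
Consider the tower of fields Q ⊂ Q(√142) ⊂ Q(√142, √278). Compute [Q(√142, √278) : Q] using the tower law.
[Q(√142, √278) : Q] = 4

[Q(√142):Q] = 2 (min poly x^2 - 142, irreducible since 142 is squarefree > 1). For the top step, suppose √278 ∈ Q(√142), say √278 = c + d√142 with c, d ∈ Q. Squaring: 278 = c^2 + 142d^2 + 2cd√142. Since √142 ∉ Q this forces 2cd = 0. If d = 0 then √278 = c ∈ Q, contradicting 278 squarefree > 1. If c = 0 then 278 = 142d^2, so 142·278 = (142d)^2 is a perfect square in Q — but 142·278 = 39476 is not a perfect square (since 142 and 278 are distinct squarefree integers). Contradiction. Hence √278 ∉ Q(√142), so x^2 - 278 stays irreducible over Q(√142) and [Q(√142, √278) : Q(√142)] = 2. By the tower law, [Q(√142, √278) : Q] = 2 · 2 = 4.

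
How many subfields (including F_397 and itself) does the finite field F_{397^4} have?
F_{397^4} has 3 subfields

The subfields of F_{p^n} are exactly the fields F_{p^d} for d | n (each is the fixed field of the unique index-d subgroup of Gal(F_{p^n}/F_p) ≅ Z/nZ). The divisors of n = 4 are {1, 2, 4}, giving 3 subfields: F_{397^1}, F_{397^2}, F_{397^4}.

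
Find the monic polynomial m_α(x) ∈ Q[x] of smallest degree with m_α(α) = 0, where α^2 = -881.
m_α(x) = x^2 + 881

α satisfies α^2 + 881 = 0, so x^2 + 881 annihilates α. Since d = -881 is squarefree and ≠ 1, it is not a perfect square in Q, so x^2 + 881 has no rational root and is therefore irreducible over Q (a degree-2 polynomial over a field is irreducible iff it has no root). Hence m_α(x) = x^2 + 881.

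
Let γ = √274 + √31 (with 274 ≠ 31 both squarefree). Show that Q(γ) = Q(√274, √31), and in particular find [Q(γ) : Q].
[Q(γ) : Q] = 4 (equivalently, Q(γ) = Q(√274, √31))

Obviously Q(γ) ⊆ Q(√274, √31), and [Q(√274, √31):Q] = 4 (since 274, 31 are distinct squarefree integers > 1 with 8494 not a perfect square). To show equality we compute the minimal polynomial of γ. From γ = √274 + √31: γ^2 = 274 + 2√(8494) + 31 = 305 + 2√(8494), so γ^2 - 305 = 2√(8494); squaring, (γ^2 - 305)^2 = 4·8494, i.e. γ^4 - 610γ^2 + 93025 - 33976 = 0, i.e. γ^4 - 610γ^2 + 59049 = 0. So γ is a root of x^4 - 610x^2 + 59049. This polynomial is irreducible over Q: it has no rational root (each ±√274 ± √31 is irrational), and any factorization into two quadratics over Q would force √(8494) ∈ Q (pairing opposite roots) or √274, √31 ∈ Q (other pairings), all impossible. Hence [Q(γ):Q] = 4 = [Q(√274, √31):Q], so Q(γ) = Q(√274, √31).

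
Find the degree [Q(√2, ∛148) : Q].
[Q(√2, ∛148) : Q] = 6

Let L = Q(√2, ∛148). Since Q(√2) ⊂ L and [Q(√2):Q] = 2, the tower law gives 2 | [L:Q]. Likewise Q(∛148) ⊂ L with [Q(∛148):Q] = 3 (because 148 is not a perfect cube), so 3 | [L:Q]. As gcd(2,3) = 1, [L:Q] is divisible by 6. Conversely L is generated over Q by √2 and ∛148, so [L:Q] ≤ 2·3 = 6. Therefore [Q(√2, ∛148) : Q] = 6.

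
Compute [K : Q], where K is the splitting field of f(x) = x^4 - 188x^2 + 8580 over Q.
[K : Q] = 4

Solving the quadratic in x^2: x^2 = (188 ± √(188^2 - 4·8580))/2 = (188 ± √1024)/2 = (188 ± 32)/2, giving x^2 = 78 or x^2 = 110. So f(x) = (x^2 - 78)(x^2 - 110) and the roots of f are ±√78, ±√110. Hence the splitting field is K = Q(√78, √110). Since 78 and 110 are distinct squarefree integers > 1, their product 8580 is not a perfect square, so √110 ∉ Q(√78). By the tower law [K:Q] = [Q(√78,√110):Q(√78)] · [Q(√78):Q] = 2 · 2 = 4.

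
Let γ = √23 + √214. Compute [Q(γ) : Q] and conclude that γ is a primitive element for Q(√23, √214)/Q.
[Q(γ) : Q] = 4 (equivalently, Q(γ) = Q(√23, √214))

Obviously Q(γ) ⊆ Q(√23, √214), and [Q(√23, √214):Q] = 4 (since 23, 214 are distinct squarefree integers > 1 with 4922 not a perfect square). To show equality we compute the minimal polynomial of γ. From γ = √23 + √214: γ^2 = 23 + 2√(4922) + 214 = 237 + 2√(4922), so γ^2 - 237 = 2√(4922); squaring, (γ^2 - 237)^2 = 4·4922, i.e. γ^4 - 474γ^2 + 56169 - 19688 = 0, i.e. γ^4 - 474γ^2 + 36481 = 0. So γ is a root of x^4 - 474x^2 + 36481. This polynomial is irreducible over Q: it has no rational root (each ±√23 ± √214 is irrational), and any factorization into two quadratics over Q would force √(4922) ∈ Q (pairing opposite roots) or √23, √214 ∈ Q (other pairings), all impossible. Hence [Q(γ):Q] = 4 = [Q(√23, √214):Q], so Q(γ) = Q(√23, √214).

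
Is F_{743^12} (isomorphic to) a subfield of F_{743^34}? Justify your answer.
No: F_{743^12} is not a subfield of F_{743^34}

F_{p^m} embeds in F_{p^n} iff m | n. Here 12 ∤ 34 (since 34 = 2·12 + 10 with remainder 10 ≠ 0), so F_{743^12} is not a subfield of F_{743^34}. Equivalently: if it were, the tower law would give 12 = [F_{743^12}:F_743] dividing [F_{743^34}:F_743] = 34, contradiction.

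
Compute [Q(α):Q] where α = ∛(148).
[Q(α):Q] = 3

The minimal polynomial of α is x^3 - 148, irreducible over Q since 148 is not a perfect cube (so x^3 - 148 has no rational root). Hence [Q(α):Q] = deg(m_α) = 3.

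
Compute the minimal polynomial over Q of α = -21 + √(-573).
m_α(x) = x^2 + 42x + 1014

From α + 21 = √(-573), squaring gives (α + 21)^2 = -573, i.e. α^2 + 42α + 441 = -573, so α^2 + 42α + 1014 = 0. The discriminant of x^2 + 42x + 1014 is (42)^2 - 4·(1014) = 1764 - 4056 = -2292, and 4·(-573) is not a perfect square in Q since -573 is squarefree and ≠ 1. Hence x^2 + 42x + 1014 is irreducible over Q and is the minimal polynomial of α.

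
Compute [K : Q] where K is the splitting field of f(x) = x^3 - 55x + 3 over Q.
[K : Q] = 6

By the rational root test, any rational root of the monic integer polynomial f(x) = x^3 - 55x + 3 must be an integer dividing the constant term 3, i.e. one of ±{1, 3}. Evaluating: f(1) = -51, f(-1) = 57, f(3) = -135, f(-3) = 141; none is 0, so f has no rational root and is therefore irreducible over Q (a cubic with no linear factor over a field is irreducible). For an irreducible cubic, the Galois group is A_3 or S_3 according as the discriminant disc(f) = -4a^3 - 27b^2 = -4·(-55)^3 - 27·(3)^2 = 665257 is or is not a square in Q. Here disc(f) = 665257 is not a perfect square in Q, so the Galois group of f over Q is not contained in A_3 and must be all of S_3. The splitting field has degree |S_3| = 6 over Q, so [K : Q] = 6.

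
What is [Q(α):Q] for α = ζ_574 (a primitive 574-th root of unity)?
[Q(α):Q] = 240

The minimal polynomial of ζ_574 over Q is the 574-th cyclotomic polynomial Φ_574(x), which is irreducible over Q and has degree φ(574) = 240. Hence [Q(α):Q] = φ(574) = 240.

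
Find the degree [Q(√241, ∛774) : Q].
[Q(√241, ∛774) : Q] = 6

Let L = Q(√241, ∛774). Since Q(√241) ⊂ L and [Q(√241):Q] = 2, the tower law gives 2 | [L:Q]. Likewise Q(∛774) ⊂ L with [Q(∛774):Q] = 3 (because 774 is not a perfect cube), so 3 | [L:Q]. As gcd(2,3) = 1, [L:Q] is divisible by 6. Conversely L is generated over Q by √241 and ∛774, so [L:Q] ≤ 2·3 = 6. Therefore [Q(√241, ∛774) : Q] = 6.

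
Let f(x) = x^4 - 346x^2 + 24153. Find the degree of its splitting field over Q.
[K : Q] = 4

Solving the quadratic in x^2: x^2 = (346 ± √(346^2 - 4·24153))/2 = (346 ± √23104)/2 = (346 ± 152)/2, giving x^2 = 97 or x^2 = 249. So f(x) = (x^2 - 97)(x^2 - 249) and the roots of f are ±√97, ±√249. Hence the splitting field is K = Q(√97, √249). Since 97 and 249 are distinct squarefree integers > 1, their product 24153 is not a perfect square, so √249 ∉ Q(√97). By the tower law [K:Q] = [Q(√97,√249):Q(√97)] · [Q(√97):Q] = 2 · 2 = 4.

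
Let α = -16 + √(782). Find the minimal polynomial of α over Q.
m_α(x) = x^2 + 32x - 526

From α + 16 = √(782), squaring gives (α + 16)^2 = 782, i.e. α^2 + 32α + 256 = 782, so α^2 + 32α - 526 = 0. The discriminant of x^2 + 32x - 526 is (32)^2 - 4·(-526) = 1024 + 2104 = 3128, and 4·(782) is not a perfect square in Q since 782 is squarefree and ≠ 1. Hence x^2 + 32x - 526 is irreducible over Q and is the minimal polynomial of α.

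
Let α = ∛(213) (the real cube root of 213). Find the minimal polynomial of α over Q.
m_α(x) = x^3 - 213

α satisfies α^3 = 213, so x^3 - 213 annihilates α. By the rational root test, a rational root p/q (in lowest terms) of x^3 - 213 would satisfy p^3 = 213 q^3, forcing q = 1 and p^3 = 213; but 213 is not a perfect cube, contradiction. A monic cubic over Q with no rational root is irreducible (any nontrivial factorization would include a linear factor). Hence x^3 - 213 is the minimal polynomial of α, and in particular [Q(α):Q] = 3.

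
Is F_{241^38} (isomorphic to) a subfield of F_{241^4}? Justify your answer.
No: F_{241^38} is not a subfield of F_{241^4}

F_{p^m} embeds in F_{p^n} iff m | n. Here 38 ∤ 4 (since 4 = 0·38 + 4 with remainder 4 ≠ 0), so F_{241^38} is not a subfield of F_{241^4}. Equivalently: if it were, the tower law would give 38 = [F_{241^38}:F_241] dividing [F_{241^4}:F_241] = 4, contradiction.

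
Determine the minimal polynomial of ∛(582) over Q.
m_α(x) = x^3 - 582

α satisfies α^3 = 582, so x^3 - 582 annihilates α. By the rational root test, a rational root p/q (in lowest terms) of x^3 - 582 would satisfy p^3 = 582 q^3, forcing q = 1 and p^3 = 582; but 582 is not a perfect cube, contradiction. A monic cubic over Q with no rational root is irreducible (any nontrivial factorization would include a linear factor). Hence x^3 - 582 is the minimal polynomial of α, and in particular [Q(α):Q] = 3.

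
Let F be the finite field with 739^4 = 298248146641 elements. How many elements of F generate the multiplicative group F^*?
There are φ(298248146640) = 75495628800 primitive elements

F_q^* is cyclic of order q - 1 = 298248146640. A cyclic group of order m has exactly φ(m) generators. Here m = 298248146640 = 2^4 · 3^2 · 5 · 37 · 41 · 273061, so the number of primitive elements is φ(298248146640) = 75495628800.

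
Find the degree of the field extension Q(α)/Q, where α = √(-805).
[Q(α):Q] = 2

[Q(α):Q] equals the degree of the minimal polynomial of α. Here α^2 = -805 and x^2 + 805 is irreducible (d = -805 is squarefree, ≠ 1, hence not a square), so deg(m_α) = 2. Thus [Q(α):Q] = 2.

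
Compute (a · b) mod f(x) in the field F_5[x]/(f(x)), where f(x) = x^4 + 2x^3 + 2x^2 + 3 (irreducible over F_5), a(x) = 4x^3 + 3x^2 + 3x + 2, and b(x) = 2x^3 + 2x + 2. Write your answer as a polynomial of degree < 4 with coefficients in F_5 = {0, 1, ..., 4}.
a · b ≡ 2x^3 + 2x^2 (mod f(x))

Multiply in F_5[x]: a(x)·b(x) = (4x^3 + 3x^2 + 3x + 2)·(2x^3 + 2x + 2) = 3x^6 + x^5 + 4x^4 + 3x^3 + 2x^2 + 4. This has degree ≥ 4, so divide by f(x) over F_5: 3x^6 + x^5 + 4x^4 + 3x^3 + 2x^2 + 4 = (3x^2 + 3)·(x^4 + 2x^3 + 2x^2 + 3) + (2x^3 + 2x^2). Hence a·b ≡ 2x^3 + 2x^2 (mod f). (F_5[x]/(f) is a field with 5^4 = 625 elements since f is irreducible of degree 4.)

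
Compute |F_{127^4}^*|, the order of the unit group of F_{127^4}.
|F_{127^4}^*| = 260144640

F_{127^4} has 127^4 = 260144641 elements; its multiplicative group consists of all nonzero elements, so |F_{127^4}^*| = 260144641 - 1 = 260144640. (It is cyclic since any finite subgroup of the multiplicative group of a field is cyclic.)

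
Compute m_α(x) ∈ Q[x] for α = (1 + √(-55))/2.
m_α(x) = x^2 - x + 14

From 2α - 1 = √(-55), squaring gives (2α - 1)^2 = -55, i.e. 4α^2 - 4α + 1 = -55, so α^2 - α + (1 + 55)/4 = 0. Since -55 ≡ 1 (mod 4), (1 + 55)/4 = 14 ∈ Z. The polynomial x^2 - x + 14 has discriminant 1 - 4·(14) = -55, which is not a perfect square in Q (d = -55 is squarefree and ≠ 1), so x^2 - x + 14 is irreducible over Q. It is the minimal polynomial of α.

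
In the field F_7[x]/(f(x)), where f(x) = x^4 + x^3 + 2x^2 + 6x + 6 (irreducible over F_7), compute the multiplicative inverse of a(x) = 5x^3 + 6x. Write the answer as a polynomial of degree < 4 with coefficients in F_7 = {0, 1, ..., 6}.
a(x)^(-1) ≡ 6x^3 + 2x^2 + x + 2 (mod f(x))

Since f is irreducible over F_7, F_7[x]/(f) is a field and a(x) ≠ 0 has an inverse. Apply the extended Euclidean algorithm to f(x) and a(x) in F_7[x]: f(x) = (3x + 3)·a(x) + (5x^2 + 2x + 6);  a(x) = (x + 1)·(5x^2 + 2x + 6) + (5x + 1);  (5x^2 + 2x + 6) = (x + 3)·(5x + 1) + (3). The last nonzero remainder is the constant 3 = gcd(f, a) in F_7. Back-substituting through the division chain expresses 3 = s(x)·a(x) + t(x)·f(x) with s(x) ≡ 4x^3 + 6x^2 + 3x + 6 (mod f), so (4x^3 + 6x^2 + 3x + 6)·a(x) ≡ 3 (mod f). Multiplying by 3^(-1) ≡ 5 in F_7 gives a(x)^(-1) ≡ 5·(4x^3 + 6x^2 + 3x + 6) ≡ 6x^3 + 2x^2 + x + 2 (mod f). Check: (5x^3 + 6x)·(6x^3 + 2x^2 + x + 2) = 2x^6 + 3x^5 + 6x^4 + x^3 + 6x^2 + 5x ≡ 1 (mod x^4 + x^3 + 2x^2 + 6x + 6).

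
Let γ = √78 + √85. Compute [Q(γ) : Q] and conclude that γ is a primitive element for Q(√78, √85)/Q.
[Q(γ) : Q] = 4 (equivalently, Q(γ) = Q(√78, √85))

Obviously Q(γ) ⊆ Q(√78, √85), and [Q(√78, √85):Q] = 4 (since 78, 85 are distinct squarefree integers > 1 with 6630 not a perfect square). To show equality we compute the minimal polynomial of γ. From γ = √78 + √85: γ^2 = 78 + 2√(6630) + 85 = 163 + 2√(6630), so γ^2 - 163 = 2√(6630); squaring, (γ^2 - 163)^2 = 4·6630, i.e. γ^4 - 326γ^2 + 26569 - 26520 = 0, i.e. γ^4 - 326γ^2 + 49 = 0. So γ is a root of x^4 - 326x^2 + 49. This polynomial is irreducible over Q: it has no rational root (each ±√78 ± √85 is irrational), and any factorization into two quadratics over Q would force √(6630) ∈ Q (pairing opposite roots) or √78, √85 ∈ Q (other pairings), all impossible. Hence [Q(γ):Q] = 4 = [Q(√78, √85):Q], so Q(γ) = Q(√78, √85).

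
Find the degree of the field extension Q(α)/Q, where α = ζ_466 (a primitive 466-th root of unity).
[Q(α):Q] = 232

The minimal polynomial of ζ_466 over Q is the 466-th cyclotomic polynomial Φ_466(x), which is irreducible over Q and has degree φ(466) = 232. Hence [Q(α):Q] = φ(466) = 232.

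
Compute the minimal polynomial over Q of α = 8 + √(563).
m_α(x) = x^2 - 16x - 499

From α - 8 = √(563), squaring gives (α - 8)^2 = 563, i.e. α^2 - 16α + 64 = 563, so α^2 - 16α - 499 = 0. The discriminant of x^2 - 16x - 499 is (-16)^2 - 4·(-499) = 256 + 1996 = 2252, and 4·(563) is not a perfect square in Q since 563 is squarefree and ≠ 1. Hence x^2 - 16x - 499 is irreducible over Q and is the minimal polynomial of α.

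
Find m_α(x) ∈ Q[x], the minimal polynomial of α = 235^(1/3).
m_α(x) = x^3 - 235

α satisfies α^3 = 235, so x^3 - 235 annihilates α. By the rational root test, a rational root p/q (in lowest terms) of x^3 - 235 would satisfy p^3 = 235 q^3, forcing q = 1 and p^3 = 235; but 235 is not a perfect cube, contradiction. A monic cubic over Q with no rational root is irreducible (any nontrivial factorization would include a linear factor). Hence x^3 - 235 is the minimal polynomial of α, and in particular [Q(α):Q] = 3.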